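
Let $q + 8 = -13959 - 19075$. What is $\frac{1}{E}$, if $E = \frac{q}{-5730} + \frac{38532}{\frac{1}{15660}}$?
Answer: $\frac{955}{576257625107} \approx 1.6572 \cdot 10^{-9}$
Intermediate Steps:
$q = -33042$ ($q = -8 - 33034 = -33042$)
$E = \frac{576257625107}{955}$ ($E = - \frac{33042}{-5730} + \frac{38532}{\frac{1}{15660}} = \left(-33042\right) \left(- \frac{1}{5730}\right) + 38532 \frac{1}{\frac{1}{15660}} = \frac{5507}{955} + 38532 \cdot 15660 = \frac{5507}{955} + 603411120 = \frac{576257625107}{955} \approx 6.0341 \cdot 10^{8}$)
$\frac{1}{E} = \frac{1}{\frac{576257625107}{955}} = \frac{955}{576257625107}$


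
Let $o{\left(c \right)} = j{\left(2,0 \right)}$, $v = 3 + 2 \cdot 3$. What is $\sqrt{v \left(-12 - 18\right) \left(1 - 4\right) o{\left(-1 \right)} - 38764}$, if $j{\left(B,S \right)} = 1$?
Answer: $i \sqrt{37954} \approx 194.82 i$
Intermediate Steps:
$v = 9$ ($v = 3 + 6 = 9$)
$o{\left(c \right)} = 1$
$\sqrt{v \left(-12 - 18\right) \left(1 - 4\right) o{\left(-1 \right)} - 38764} = \sqrt{9 \left(-12 - 18\right) \left(1 - 4\right) 1 - 38764} = \sqrt{9 \left(\left(-30\right) \left(-3\right)\right) 1 - 38764} = \sqrt{9 \cdot 90 \cdot 1 - 38764} = \sqrt{810 \cdot 1 - 38764} = \sqrt{810 - 38764} = \sqrt{-37954} = i \sqrt{37954}$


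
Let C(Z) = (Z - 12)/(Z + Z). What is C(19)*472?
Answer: 1652/19 ≈ 86.947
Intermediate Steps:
C(Z) = (-12 + Z)/(2*Z) (C(Z) = (-12 + Z)/((2*Z)) = (-12 + Z)*(1/(2*Z)) = (-12 + Z)/(2*Z))
C(19)*472 = ((1/2)*(-12 + 19)/19)*472 = ((1/2)*(1/19)*7)*472 = (7/38)*472 = 1652/19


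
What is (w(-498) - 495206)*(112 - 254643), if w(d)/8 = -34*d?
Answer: 91567527250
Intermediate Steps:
w(d) = -272*d (w(d) = 8*(-34*d) = -272*d)
(w(-498) - 495206)*(112 - 254643) = (-272*(-498) - 495206)*(112 - 254643) = (135456 - 495206)*(-254531) = -359750*(-254531) = 91567527250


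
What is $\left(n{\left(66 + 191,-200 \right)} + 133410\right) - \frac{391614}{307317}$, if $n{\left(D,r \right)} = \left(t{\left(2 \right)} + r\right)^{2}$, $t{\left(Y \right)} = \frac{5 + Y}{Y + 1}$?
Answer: $\frac{159018879979}{921951} \approx 1.7248 \cdot 10^{5}$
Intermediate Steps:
$t{\left(Y \right)} = \frac{5 + Y}{1 + Y}$
$n{\left(D,r \right)} = \left(\frac{7}{3} + r\right)^{2}$ ($n{\left(D,r \right)} = \left(\frac{5 + 2}{1 + 2} + r\right)^{2} = \left(\frac{1}{3} \cdot 7 + r\right)^{2} = \left(\frac{7}{3} + r\right)^{2}$)
$\left(n{\left(66 + 191,-200 \right)} + 133410\right) - \frac{391614}{307317} = \left(\frac{\left(7 + 3 \left(-200\right)\right)^{2}}{9} + 133410\right) - \frac{391614}{307317} = \left(\frac{\left(7 - 600\right)^{2}}{9} + 133410\right) - 391614 \cdot \frac{1}{307317} = \left(\frac{\left(-593\right)^{2}}{9} + 133410\right) - \frac{130538}{102439} = \left(\frac{1}{9} \cdot 351649 + 133410\right) - \frac{130538}{102439} = \left(\frac{351649}{9} + 133410\right) - \frac{130538}{102439} = \frac{1552339}{9} - \frac{130538}{102439} = \frac{159018879979}{921951}$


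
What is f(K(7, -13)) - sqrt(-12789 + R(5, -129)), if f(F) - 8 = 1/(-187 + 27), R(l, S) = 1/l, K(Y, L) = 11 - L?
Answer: 1279/160 - 2*I*sqrt(79930)/5 ≈ 7.9938 - 113.09*I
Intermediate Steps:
f(F) = 1279/160 (f(F) = 8 + 1/(-187 + 27) = 8 + 1/(-160) = 8 - 1/160 = 1279/160)
f(K(7, -13)) - sqrt(-12789 + R(5, -129)) = 1279/160 - sqrt(-12789 + 1/5) = 1279/160 - sqrt(-63944/5) = 1279/160 - 2*I*sqrt(79930)/5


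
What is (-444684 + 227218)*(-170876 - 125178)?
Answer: 64381679164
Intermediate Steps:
(-444684 + 227218)*(-170876 - 125178) = -217466*(-296054) = 64381679164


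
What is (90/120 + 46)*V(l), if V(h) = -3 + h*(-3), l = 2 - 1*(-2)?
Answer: -2805/4 ≈ -701.25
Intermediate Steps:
l = 4 (l = 2 + 2 = 4)
V(h) = -3 - 3*h
(90/120 + 46)*V(l) = (90/120 + 46)*(-3 - 3*4) = (90*(1/120) + 46)*(-3 - 12) = (¾ + 46)*(-15) = (187/4)*(-15) = -2805/4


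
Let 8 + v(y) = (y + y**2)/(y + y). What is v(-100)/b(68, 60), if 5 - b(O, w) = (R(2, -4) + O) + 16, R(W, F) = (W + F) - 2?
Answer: 23/30 ≈ 0.76667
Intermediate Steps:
R(W, F) = -2 + F + W (R(W, F) = (F + W) - 2 = -2 + F + W)
b(O, w) = -7 - O (b(O, w) = 5 - (((-2 - 4 + 2) + O) + 16) = 5 - ((-4 + O) + 16) = 5 - (12 + O) = 5 + (-12 - O) = -7 - O)
v(y) = -8 + (y + y**2)/(2*y) (v(y) = -8 + (y + y**2)/(y + y) = -8 + (y + y**2)/((2*y)) = -8 + (y + y**2)*(1/(2*y)) = -8 + (y + y**2)/(2*y))
v(-100)/b(68, 60) = (-15/2 + (1/2)*(-100))/(-7 - 1*68) = (-15/2 - 50)/(-7 - 68) = -115/2/(-75) = -115/2*(-1/75) = 23/30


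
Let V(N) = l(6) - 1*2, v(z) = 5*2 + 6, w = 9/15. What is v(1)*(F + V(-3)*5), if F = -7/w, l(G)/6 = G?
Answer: 7600/3 ≈ 2533.3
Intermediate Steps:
w = ⅗ (w = 9*(1/15) = ⅗ ≈ 0.60000)
v(z) = 16 (v(z) = 10 + 6 = 16)
l(G) = 6*G
F = -35/3 (F = -7/⅗ = -7*5/3 = -35/3 ≈ -11.667)
V(N) = 34 (V(N) = 6*6 - 1*2 = 36 - 2 = 34)
v(1)*(F + V(-3)*5) = 16*(-35/3 + 34*5) = 16*(-35/3 + 170) = 16*(475/3) = 7600/3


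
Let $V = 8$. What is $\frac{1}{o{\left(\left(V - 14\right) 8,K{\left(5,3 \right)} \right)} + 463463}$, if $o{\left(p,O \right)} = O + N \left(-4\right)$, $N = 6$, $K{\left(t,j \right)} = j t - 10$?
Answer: $\frac{1}{463444} \approx 2.1578 \cdot 10^{-6}$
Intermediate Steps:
$K{\left(t,j \right)} = -10 + j t$
$o{\left(p,O \right)} = -24 + O$ ($o{\left(p,O \right)} = O + 6 \left(-4\right) = O - 24 = -24 + O$)
$\frac{1}{o{\left(\left(V - 14\right) 8,K{\left(5,3 \right)} \right)} + 463463} = \frac{1}{\left(-24 + \left(-10 + 3 \cdot 5\right)\right) + 463463} = \frac{1}{\left(-24 + \left(-10 + 15\right)\right) + 463463} = \frac{1}{\left(-24 + 5\right) + 463463} = \frac{1}{-19 + 463463} = \frac{1}{463444}$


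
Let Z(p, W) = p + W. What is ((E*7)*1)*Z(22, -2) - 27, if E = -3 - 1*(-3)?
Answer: -27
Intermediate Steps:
Z(p, W) = W + p
E = 0 (E = -3 + 3 = 0)
((E*7)*1)*Z(22, -2) - 27 = ((0*7)*1)*(-2 + 22) - 27 = (0*1)*20 - 27 = 0*20 - 27 = 0 - 27 = -27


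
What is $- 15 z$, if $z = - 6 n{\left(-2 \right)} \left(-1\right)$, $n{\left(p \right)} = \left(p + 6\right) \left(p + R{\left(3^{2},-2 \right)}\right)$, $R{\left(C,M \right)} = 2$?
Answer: $0$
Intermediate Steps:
$n{\left(p \right)} = \left(2 + p\right) \left(6 + p\right)$ ($n{\left(p \right)} = \left(p + 6\right) \left(p + 2\right) = \left(6 + p\right) \left(2 + p\right) = \left(2 + p\right) \left(6 + p\right)$)
$z = 0$ ($z = - 6 \left(12 + \left(-2\right)^{2} + 8 \left(-2\right)\right) \left(-1\right) = - 6 \left(12 + 4 - 16\right) \left(-1\right) = \left(-6\right) 0 \left(-1\right) = 0 \left(-1\right) = 0$)
$- 15 z = \left(-15\right) 0 = 0$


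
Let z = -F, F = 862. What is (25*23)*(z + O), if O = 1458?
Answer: 342700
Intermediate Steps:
z = -862 (z = -1*862 = -862)
(25*23)*(z + O) = (25*23)*(-862 + 1458) = 575*596 = 342700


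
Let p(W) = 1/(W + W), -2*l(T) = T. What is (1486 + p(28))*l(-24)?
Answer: 249651/14 ≈ 17832.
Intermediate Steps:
l(T) = -T/2
p(W) = 1/(2*W)
(1486 + p(28))*l(-24) = (1486 + (½)/28)*(-½*(-24)) = (1486 + (½)*(1/28))*12 = (1486 + 1/56)*12 = (83217/56)*12 = 249651/14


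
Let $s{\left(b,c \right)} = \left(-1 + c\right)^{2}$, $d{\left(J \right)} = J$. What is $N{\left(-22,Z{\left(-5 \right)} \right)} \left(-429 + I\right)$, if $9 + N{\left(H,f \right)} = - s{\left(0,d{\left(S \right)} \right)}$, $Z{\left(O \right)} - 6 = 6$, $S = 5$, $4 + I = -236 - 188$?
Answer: $21425$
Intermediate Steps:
$I = -428$ ($I = -4 - 424 = -428$)
$Z{\left(O \right)} = 12$ ($Z{\left(O \right)} = 6 + 6 = 12$)
$N{\left(H,f \right)} = -25$ ($N{\left(H,f \right)} = -9 - \left(-1 + 5\right)^{2} = -9 - 4^{2} = -9 - 16 = -25$)
$N{\left(-22,Z{\left(-5 \right)} \right)} \left(-429 + I\right) = - 25 \left(-429 - 428\right) = \left(-25\right) \left(-857\right) = 21425$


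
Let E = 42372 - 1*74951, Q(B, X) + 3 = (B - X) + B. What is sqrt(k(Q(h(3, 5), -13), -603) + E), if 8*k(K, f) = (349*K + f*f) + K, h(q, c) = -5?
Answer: sqrt(205954)/4 ≈ 113.46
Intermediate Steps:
Q(B, X) = -3 - X + 2*B (Q(B, X) = -3 + ((B - X) + B) = -3 + (-X + 2*B) = -3 - X + 2*B)
k(K, f) = f**2/8 + 175*K/4 (k(K, f) = ((349*K + f*f) + K)/8 = ((349*K + f**2) + K)/8 = ((f**2 + 349*K) + K)/8 = (f**2 + 350*K)/8 = f**2/8 + 175*K/4)
E = -32579 (E = 42372 - 74951 = -32579)
sqrt(k(Q(h(3, 5), -13), -603) + E) = sqrt(((1/8)*(-603)**2 + 175*(-3 - 1*(-13) + 2*(-5))/4) - 32579) = sqrt(((1/8)*363609 + 175*(-3 + 13 - 10)/4) - 32579) = sqrt((363609/8 + (175/4)*0) - 32579) = sqrt((363609/8 + 0) - 32579) = sqrt(363609/8 - 32579) = sqrt(102977/8) = sqrt(205954)/4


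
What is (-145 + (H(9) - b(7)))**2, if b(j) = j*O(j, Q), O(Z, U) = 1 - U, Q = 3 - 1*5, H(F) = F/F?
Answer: 27225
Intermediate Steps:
H(F) = 1
Q = -2 (Q = 3 - 5 = -2)
b(j) = 3*j (b(j) = j*(1 - 1*(-2)) = j*(1 + 2) = j*3 = 3*j)
(-145 + (H(9) - b(7)))**2 = (-145 + (1 - 3*7))**2 = (-145 + (1 - 1*21))**2 = (-145 + (1 - 21))**2 = (-145 - 20)**2 = (-165)**2 = 27225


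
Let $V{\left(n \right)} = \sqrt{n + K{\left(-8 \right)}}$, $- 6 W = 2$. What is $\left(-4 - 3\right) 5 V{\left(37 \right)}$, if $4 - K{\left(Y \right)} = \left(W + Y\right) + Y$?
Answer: $- \frac{70 \sqrt{129}}{3} \approx -265.02$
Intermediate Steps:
$W = - \frac{1}{3}$ ($W = \left(- \frac{1}{6}\right) 2 = - \frac{1}{3} \approx -0.33333$)
$K{\left(Y \right)} = \frac{13}{3} - 2 Y$ ($K{\left(Y \right)} = 4 - \left(\left(- \frac{1}{3} + Y\right) + Y\right) = 4 - \left(- \frac{1}{3} + 2 Y\right) = \frac{13}{3} - 2 Y$)
$V{\left(n \right)} = \sqrt{\frac{61}{3} + n}$ ($V{\left(n \right)} = \sqrt{n + \left(\frac{13}{3} - -16\right)} = \sqrt{n + \left(\frac{13}{3} + 16\right)} = \sqrt{n + \frac{61}{3}} = \sqrt{\frac{61}{3} + n}$)
$\left(-4 - 3\right) 5 V{\left(37 \right)} = \left(-4 - 3\right) 5 \frac{\sqrt{183 + 9 \cdot 37}}{3} = \left(-7\right) 5 \frac{\sqrt{183 + 333}}{3} = - 35 \frac{\sqrt{516}}{3} = - 35 \frac{2 \sqrt{129}}{3} = - \frac{70 \sqrt{129}}{3}$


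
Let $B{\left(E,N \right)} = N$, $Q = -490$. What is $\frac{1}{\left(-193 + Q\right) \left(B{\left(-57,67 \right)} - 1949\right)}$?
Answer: $\frac{1}{1285406} \approx 7.7796 \cdot 10^{-7}$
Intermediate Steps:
$\frac{1}{\left(-193 + Q\right) \left(B{\left(-57,67 \right)} - 1949\right)} = \frac{1}{\left(-193 - 490\right) \left(67 - 1949\right)} = \frac{1}{\left(-683\right) \left(-1882\right)} = \frac{1}{1285406}$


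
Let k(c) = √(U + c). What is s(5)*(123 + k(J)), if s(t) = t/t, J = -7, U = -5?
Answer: 123 + 2*I*√3 ≈ 123.0 + 3.4641*I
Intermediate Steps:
k(c) = √(-5 + c)
s(t) = 1
s(5)*(123 + k(J)) = 1*(123 + √(-5 - 7)) = 1*(123 + √(-12)) = 1*(123 + 2*I*√3) = 123 + 2*I*√3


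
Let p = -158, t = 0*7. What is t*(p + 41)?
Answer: 0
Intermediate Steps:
t = 0
t*(p + 41) = 0*(-158 + 41) = 0*(-117) = 0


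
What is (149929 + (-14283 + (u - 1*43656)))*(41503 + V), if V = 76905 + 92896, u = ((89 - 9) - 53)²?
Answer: 19591895576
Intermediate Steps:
u = 729 (u = (80 - 53)² = 27² = 729)
V = 169801
(149929 + (-14283 + (u - 1*43656)))*(41503 + V) = (149929 + (-14283 + (729 - 1*43656)))*(41503 + 169801) = (149929 + (-14283 + (729 - 43656)))*211304 = (149929 + (-14283 - 42927))*211304 = (149929 - 57210)*211304 = 92719*211304 = 19591895576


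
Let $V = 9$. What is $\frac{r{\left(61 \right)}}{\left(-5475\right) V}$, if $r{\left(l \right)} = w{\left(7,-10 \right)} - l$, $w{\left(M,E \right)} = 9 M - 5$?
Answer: $\frac{1}{16425} \approx 6.0883 \cdot 10^{-5}$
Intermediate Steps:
$w{\left(M,E \right)} = -5 + 9 M$ ($w{\left(M,E \right)} = 9 M - 5 = -5 + 9 M$)
$r{\left(l \right)} = 58 - l$ ($r{\left(l \right)} = \left(-5 + 9 \cdot 7\right) - l = \left(-5 + 63\right) - l = 58 - l$)
$\frac{r{\left(61 \right)}}{\left(-5475\right) V} = \frac{58 - 61}{\left(-5475\right) 9} = \frac{58 - 61}{-49275} = \left(-3\right) \left(- \frac{1}{49275}\right) = \frac{1}{16425}$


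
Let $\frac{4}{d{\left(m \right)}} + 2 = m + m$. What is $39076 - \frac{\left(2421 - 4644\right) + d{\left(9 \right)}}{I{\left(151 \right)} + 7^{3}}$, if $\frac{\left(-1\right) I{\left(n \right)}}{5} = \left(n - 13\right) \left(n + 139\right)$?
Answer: $\frac{31222809237}{799028} \approx 39076.0$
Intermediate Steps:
$d{\left(m \right)} = \frac{4}{-2 + 2 m}$ ($d{\left(m \right)} = \frac{4}{-2 + \left(m + m\right)} = \frac{4}{-2 + 2 m}$)
$I{\left(n \right)} = - 5 \left(-13 + n\right) \left(139 + n\right)$ ($I{\left(n \right)} = - 5 \left(n - 13\right) \left(n + 139\right) = - 5 \left(-13 + n\right) \left(139 + n\right)$)
$39076 - \frac{\left(2421 - 4644\right) + d{\left(9 \right)}}{I{\left(151 \right)} + 7^{3}} = 39076 - \frac{\left(2421 - 4644\right) + \frac{2}{-1 + 9}}{\left(9035 - 95130 - 5 \cdot 151^{2}\right) + 7^{3}} = 39076 - \frac{\left(2421 - 4644\right) + \frac{2}{8}}{\left(9035 - 95130 - 114005\right) + 343} = 39076 - \frac{-2223 + 2 \cdot \frac{1}{8}}{\left(9035 - 95130 - 114005\right) + 343} = 39076 - \frac{-2223 + \frac{1}{4}}{-200100 + 343} = 39076 - - \frac{8891}{4 \left(-199757\right)} = 39076 - \left(- \frac{8891}{4}\right) \left(- \frac{1}{199757}\right) = 39076 - \frac{8891}{799028} = \frac{31222809237}{799028}$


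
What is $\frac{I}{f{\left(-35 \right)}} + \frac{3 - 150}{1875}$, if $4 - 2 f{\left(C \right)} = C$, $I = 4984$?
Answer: $\frac{6228089}{24375} \approx 255.51$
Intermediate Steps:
$f{\left(C \right)} = 2 - \frac{C}{2}$
$\frac{I}{f{\left(-35 \right)}} + \frac{3 - 150}{1875} = \frac{4984}{2 - - \frac{35}{2}} + \frac{3 - 150}{1875} = \frac{4984}{2 + \frac{35}{2}} + \left(3 - 150\right) \frac{1}{1875} = \frac{4984}{\frac{39}{2}} - \frac{49}{625} = 4984 \cdot \frac{2}{39} - \frac{49}{625} = \frac{9968}{39} - \frac{49}{625} = \frac{6228089}{24375}$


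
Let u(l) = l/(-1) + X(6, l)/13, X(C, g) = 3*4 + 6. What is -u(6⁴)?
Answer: 16830/13 ≈ 1294.6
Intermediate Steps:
X(C, g) = 18 (X(C, g) = 12 + 6 = 18)
u(l) = 18/13 - l (u(l) = l/(-1) + 18/13 = l*(-1) + 18*(1/13) = -l + 18/13 = 18/13 - l)
-u(6⁴) = -(18/13 - 1*6⁴) = -(18/13 - 1*1296) = -(18/13 - 1296) = -1*(-16830/13) = 16830/13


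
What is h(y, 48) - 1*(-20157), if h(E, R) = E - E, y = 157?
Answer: 20157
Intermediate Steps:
h(E, R) = 0
h(y, 48) - 1*(-20157) = 0 - 1*(-20157) = 0 + 20157 = 20157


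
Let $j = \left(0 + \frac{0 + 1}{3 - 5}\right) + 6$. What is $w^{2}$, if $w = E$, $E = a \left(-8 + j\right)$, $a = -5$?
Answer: $\frac{625}{4} \approx 156.25$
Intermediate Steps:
$j = \frac{11}{2}$ ($j = \left(0 + 1 \frac{1}{-2}\right) + 6 = \left(0 + 1 \left(- \frac{1}{2}\right)\right) + 6 = \left(0 - \frac{1}{2}\right) + 6 = - \frac{1}{2} + 6 = \frac{11}{2} \approx 5.5$)
$E = \frac{25}{2}$ ($E = - 5 \left(-8 + \frac{11}{2}\right) = \left(-5\right) \left(- \frac{5}{2}\right) = \frac{25}{2} \approx 12.5$)
$w = \frac{25}{2} \approx 12.5$
$w^{2} = \left(\frac{25}{2}\right)^{2} = \frac{625}{4}$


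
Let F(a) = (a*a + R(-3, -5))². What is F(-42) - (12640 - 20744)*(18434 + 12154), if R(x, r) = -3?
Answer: 250986273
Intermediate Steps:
F(a) = (-3 + a²)² (F(a) = (a*a - 3)² = (a² - 3)² = (-3 + a²)²)
F(-42) - (12640 - 20744)*(18434 + 12154) = (-3 + (-42)²)² - (12640 - 20744)*(18434 + 12154) = (-3 + 1764)² - (-8104)*30588 = 1761² - 1*(-247885152) = 3101121 + 247885152 = 250986273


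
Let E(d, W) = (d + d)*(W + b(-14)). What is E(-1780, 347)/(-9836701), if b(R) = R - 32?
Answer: 153080/1405243 ≈ 0.10893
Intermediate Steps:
b(R) = -32 + R
E(d, W) = 2*d*(-46 + W) (E(d, W) = (d + d)*(W + (-32 - 14)) = (2*d)*(W - 46) = (2*d)*(-46 + W) = 2*d*(-46 + W))
E(-1780, 347)/(-9836701) = (2*(-1780)*(-46 + 347))/(-9836701) = (2*(-1780)*301)*(-1/9836701) = -1071560*(-1/9836701) = 153080/1405243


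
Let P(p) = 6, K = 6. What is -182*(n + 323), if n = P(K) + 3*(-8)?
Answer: -55510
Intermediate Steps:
n = -18 (n = 6 + 3*(-8) = 6 - 24 = -18)
-182*(n + 323) = -182*(-18 + 323) = -182*305 = -55510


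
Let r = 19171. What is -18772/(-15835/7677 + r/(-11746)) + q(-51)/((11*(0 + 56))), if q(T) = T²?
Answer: 1043598808451061/205234985032 ≈ 5084.9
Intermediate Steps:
-18772/(-15835/7677 + r/(-11746)) + q(-51)/((11*(0 + 56))) = -18772/(-15835/7677 + 19171/(-11746)) + (-51)²/((11*(0 + 56))) = -18772/(-15835*1/7677 + 19171*(-1/11746)) + 2601/((11*56)) = -18772/(-15835/7677 - 19171/11746) + 2601/616 = -18772/(-333173677/90174042) + 2601*(1/616) = -18772*(-90174042/333173677) + 2601/616 = 1692747116424/333173677 + 2601/616 = 1043598808451061/205234985032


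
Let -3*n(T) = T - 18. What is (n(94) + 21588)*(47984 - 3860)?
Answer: 951431104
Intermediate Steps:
n(T) = 6 - T/3 (n(T) = -(T - 18)/3 = -(-18 + T)/3 = 6 - T/3)
(n(94) + 21588)*(47984 - 3860) = ((6 - ⅓*94) + 21588)*(47984 - 3860) = ((6 - 94/3) + 21588)*44124 = (-76/3 + 21588)*44124 = (64688/3)*44124 = 951431104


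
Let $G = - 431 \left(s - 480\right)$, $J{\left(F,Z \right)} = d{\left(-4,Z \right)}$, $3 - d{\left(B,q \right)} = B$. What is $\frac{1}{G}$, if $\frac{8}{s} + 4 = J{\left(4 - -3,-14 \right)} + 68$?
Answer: $\frac{71}{14685032} \approx 4.8349 \cdot 10^{-6}$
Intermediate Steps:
$d{\left(B,q \right)} = 3 - B$
$J{\left(F,Z \right)} = 7$ ($J{\left(F,Z \right)} = 3 - -4 = 3 + 4 = 7$)
$s = \frac{8}{71}$ ($s = \frac{8}{-4 + \left(7 + 68\right)} = \frac{8}{-4 + 75} = \frac{8}{71} \approx 0.11268$)
$G = \frac{14685032}{71}$ ($G = - 431 \left(\frac{8}{71} - 480\right) = \left(-431\right) \left(- \frac{34072}{71}\right) = \frac{14685032}{71} \approx 2.0683 \cdot 10^{5}$)
$\frac{1}{G} = \frac{1}{\frac{14685032}{71}} = \frac{71}{14685032}$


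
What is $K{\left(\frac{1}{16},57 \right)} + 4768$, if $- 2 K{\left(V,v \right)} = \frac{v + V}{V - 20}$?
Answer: $\frac{276627}{58} \approx 4769.4$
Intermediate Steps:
$K{\left(V,v \right)} = - \frac{V + v}{2 \left(-20 + V\right)}$ ($K{\left(V,v \right)} = - \frac{\left(v + V\right) \frac{1}{V - 20}}{2} = - \frac{\left(V + v\right) \frac{1}{-20 + V}}{2} = - \frac{\frac{1}{-20 + V} \left(V + v\right)}{2} = - \frac{V + v}{2 \left(-20 + V\right)}$)
$K{\left(\frac{1}{16},57 \right)} + 4768 = \frac{- \frac{1}{16} - 57}{2 \left(-20 + \frac{1}{16}\right)} + 4768 = \frac{\left(-1\right) \frac{1}{16} - 57}{2 \left(-20 + \frac{1}{16}\right)} + 4768 = \frac{- \frac{1}{16} - 57}{2 \left(- \frac{319}{16}\right)} + 4768 = \frac{1}{2} \left(- \frac{16}{319}\right) \left(- \frac{913}{16}\right) + 4768 = \frac{83}{58} + 4768 = \frac{276627}{58}$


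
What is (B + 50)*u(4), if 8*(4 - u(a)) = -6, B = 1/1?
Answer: 969/4 ≈ 242.25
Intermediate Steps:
B = 1
u(a) = 19/4 (u(a) = 4 - 1/8*(-6) = 4 + 3/4 = 19/4)
(B + 50)*u(4) = (1 + 50)*(19/4) = 51*(19/4) = 969/4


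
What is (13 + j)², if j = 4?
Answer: 289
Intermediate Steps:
(13 + j)² = (13 + 4)² = 17² = 289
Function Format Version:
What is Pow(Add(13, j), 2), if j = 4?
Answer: 289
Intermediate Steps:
Pow(Add(13, j), 2) = Pow(Add(13, 4), 2) = Pow(17, 2) = 289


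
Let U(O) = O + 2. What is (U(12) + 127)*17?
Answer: 2397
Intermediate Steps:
U(O) = 2 + O
(U(12) + 127)*17 = ((2 + 12) + 127)*17 = (14 + 127)*17 = 141*17 = 2397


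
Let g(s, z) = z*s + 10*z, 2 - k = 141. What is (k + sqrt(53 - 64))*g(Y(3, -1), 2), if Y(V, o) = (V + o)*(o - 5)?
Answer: 556 - 4*I*sqrt(11) ≈ 556.0 - 13.266*I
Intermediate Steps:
k = -139 (k = 2 - 1*141 = 2 - 141 = -139)
Y(V, o) = (-5 + o)*(V + o) (Y(V, o) = (V + o)*(-5 + o) = (-5 + o)*(V + o))
g(s, z) = 10*z + s*z (g(s, z) = s*z + 10*z = 10*z + s*z)
(k + sqrt(53 - 64))*g(Y(3, -1), 2) = (-139 + sqrt(53 - 64))*(2*(10 + ((-1)**2 - 5*3 - 5*(-1) + 3*(-1)))) = (-139 + sqrt(-11))*(2*(10 + (1 - 15 + 5 - 3))) = (-139 + I*sqrt(11))*(2*(10 - 12)) = (-139 + I*sqrt(11))*(2*(-2)) = (-139 + I*sqrt(11))*(-4) = 556 - 4*I*sqrt(11)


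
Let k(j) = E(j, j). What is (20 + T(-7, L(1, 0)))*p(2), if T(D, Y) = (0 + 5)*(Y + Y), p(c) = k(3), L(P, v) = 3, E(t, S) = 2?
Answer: 100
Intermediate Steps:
k(j) = 2
p(c) = 2
T(D, Y) = 10*Y (T(D, Y) = 5*(2*Y) = 10*Y)
(20 + T(-7, L(1, 0)))*p(2) = (20 + 10*3)*2 = (20 + 30)*2 = 50*2 = 100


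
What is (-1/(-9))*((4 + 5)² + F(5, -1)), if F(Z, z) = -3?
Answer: 26/3 ≈ 8.6667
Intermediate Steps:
(-1/(-9))*((4 + 5)² + F(5, -1)) = (-1/(-9))*((4 + 5)² - 3) = (-1*(-⅑))*(9² - 3) = (81 - 3)/9 = (⅑)*78 = 26/3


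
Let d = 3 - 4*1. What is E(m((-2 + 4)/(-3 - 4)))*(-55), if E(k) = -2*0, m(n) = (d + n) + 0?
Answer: 0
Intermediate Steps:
d = -1 (d = 3 - 4 = -1)
m(n) = -1 + n (m(n) = (-1 + n) + 0 = -1 + n)
E(k) = 0
E(m((-2 + 4)/(-3 - 4)))*(-55) = 0*(-55) = 0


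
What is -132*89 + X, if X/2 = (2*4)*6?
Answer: -11652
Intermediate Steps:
X = 96 (X = 2*((2*4)*6) = 2*(8*6) = 2*48 = 96)
-132*89 + X = -132*89 + 96 = -11748 + 96 = -11652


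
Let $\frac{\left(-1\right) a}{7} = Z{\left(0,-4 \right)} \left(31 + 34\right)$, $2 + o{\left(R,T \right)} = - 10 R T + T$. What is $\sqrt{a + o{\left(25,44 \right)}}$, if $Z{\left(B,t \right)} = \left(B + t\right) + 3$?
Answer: $3 i \sqrt{1167} \approx 102.48 i$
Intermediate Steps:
$o{\left(R,T \right)} = -2 + T - 10 R T$ ($o{\left(R,T \right)} = -2 + \left(- 10 R T + T\right) = -2 - \left(- T + 10 R T\right) = -2 + T - 10 R T$)
$Z{\left(B,t \right)} = 3 + B + t$
$a = 455$ ($a = - 7 \left(3 + 0 - 4\right) \left(31 + 34\right) = - 7 \left(\left(-1\right) 65\right) = \left(-7\right) \left(-65\right) = 455$)
$\sqrt{a + o{\left(25,44 \right)}} = \sqrt{455 - \left(-42 + 11000\right)} = \sqrt{455 - 10958} = \sqrt{-10503} = 3 i \sqrt{1167}$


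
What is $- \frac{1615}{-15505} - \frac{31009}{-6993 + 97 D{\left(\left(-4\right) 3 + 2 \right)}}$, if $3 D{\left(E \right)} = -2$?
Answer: $\frac{295315606}{65657473} \approx 4.4978$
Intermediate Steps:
$D{\left(E \right)} = - \frac{2}{3}$ ($D{\left(E \right)} = \frac{1}{3} \left(-2\right) = - \frac{2}{3}$)
$- \frac{1615}{-15505} - \frac{31009}{-6993 + 97 D{\left(\left(-4\right) 3 + 2 \right)}} = - \frac{1615}{-15505} - \frac{31009}{-6993 + 97 \left(- \frac{2}{3}\right)} = \left(-1615\right) \left(- \frac{1}{15505}\right) - \frac{31009}{-6993 - \frac{194}{3}} = \frac{323}{3101} - \frac{31009}{- \frac{21173}{3}} = \frac{323}{3101} - - \frac{93027}{21173} = \frac{323}{3101} + \frac{93027}{21173} = \frac{295315606}{65657473}$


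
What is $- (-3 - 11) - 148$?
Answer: $-134$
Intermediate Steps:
$- (-3 - 11) - 148 = \left(-1\right) \left(-14\right) - 148 = 14 - 148 = -134$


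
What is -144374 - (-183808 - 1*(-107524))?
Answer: -68090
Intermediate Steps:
-144374 - (-183808 - 1*(-107524)) = -144374 - (-183808 + 107524) = -144374 - 1*(-76284) = -144374 + 76284 = -68090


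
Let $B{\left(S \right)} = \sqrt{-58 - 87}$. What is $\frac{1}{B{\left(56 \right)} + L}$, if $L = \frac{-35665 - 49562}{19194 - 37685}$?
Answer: $\frac{1575932457}{56841618274} - \frac{341917081 i \sqrt{145}}{56841618274} \approx 0.027725 - 0.072433 i$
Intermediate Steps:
$B{\left(S \right)} = i \sqrt{145}$ ($B{\left(S \right)} = \sqrt{-58 - 87} = \sqrt{-145} = i \sqrt{145}$)
$L = \frac{85227}{18491}$ ($L = - \frac{85227}{-18491} = \left(-85227\right) \left(- \frac{1}{18491}\right) = \frac{85227}{18491} \approx 4.6091$)
$\frac{1}{B{\left(56 \right)} + L} = \frac{1}{i \sqrt{145} + \frac{85227}{18491}} = \frac{1}{\frac{85227}{18491} + i \sqrt{145}}$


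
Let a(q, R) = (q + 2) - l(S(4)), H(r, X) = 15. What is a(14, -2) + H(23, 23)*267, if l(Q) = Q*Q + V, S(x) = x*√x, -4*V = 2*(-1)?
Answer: 7913/2 ≈ 3956.5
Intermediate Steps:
V = ½ (V = -(-1)/2 = -¼*(-2) = ½ ≈ 0.50000)
S(x) = x^(3/2)
l(Q) = ½ + Q² (l(Q) = Q*Q + ½ = Q² + ½ = ½ + Q²)
a(q, R) = -125/2 + q (a(q, R) = (q + 2) - (½ + (4^(3/2))²) = (2 + q) - (½ + 8²) = (2 + q) - (½ + 64) = (2 + q) - 1*129/2 = (2 + q) - 129/2 = -125/2 + q)
a(14, -2) + H(23, 23)*267 = (-125/2 + 14) + 15*267 = -97/2 + 4005 = 7913/2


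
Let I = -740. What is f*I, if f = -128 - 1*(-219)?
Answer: -67340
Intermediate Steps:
f = 91 (f = -128 + 219 = 91)
f*I = 91*(-740) = -67340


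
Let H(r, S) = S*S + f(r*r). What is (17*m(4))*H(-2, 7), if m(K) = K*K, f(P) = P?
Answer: 14416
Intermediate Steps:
m(K) = K²
H(r, S) = S² + r² (H(r, S) = S*S + r*r = S² + r²)
(17*m(4))*H(-2, 7) = (17*4²)*(7² + (-2)²) = (17*16)*(49 + 4) = 272*53 = 14416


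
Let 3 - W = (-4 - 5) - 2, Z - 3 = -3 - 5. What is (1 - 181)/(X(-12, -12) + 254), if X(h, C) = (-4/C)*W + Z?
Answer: -540/761 ≈ -0.70959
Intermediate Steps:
Z = -5 (Z = 3 + (-3 - 5) = 3 - 8 = -5)
W = 14 (W = 3 - ((-4 - 5) - 2) = 3 - (-9 - 2) = 3 - 1*(-11) = 3 + 11 = 14)
X(h, C) = -5 - 56/C (X(h, C) = -4/C*14 - 5 = -56/C - 5 = -5 - 56/C)
(1 - 181)/(X(-12, -12) + 254) = (1 - 181)/((-5 - 56/(-12)) + 254) = -180/((-5 - 56*(-1/12)) + 254) = -180/((-5 + 14/3) + 254) = -180/(-⅓ + 254) = -180/761/3 = -180*3/761 = -540/761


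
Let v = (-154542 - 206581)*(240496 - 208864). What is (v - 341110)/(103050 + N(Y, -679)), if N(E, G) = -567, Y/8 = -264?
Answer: -11423383846/102483 ≈ -1.1147e+5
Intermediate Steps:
Y = -2112 (Y = 8*(-264) = -2112)
v = -11423042736 (v = -361123*31632 = -11423042736)
(v - 341110)/(103050 + N(Y, -679)) = (-11423042736 - 341110)/(103050 - 567) = -11423383846/102483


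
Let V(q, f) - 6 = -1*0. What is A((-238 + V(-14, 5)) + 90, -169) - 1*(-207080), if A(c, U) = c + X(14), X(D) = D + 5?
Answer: 206957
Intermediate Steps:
X(D) = 5 + D
V(q, f) = 6 (V(q, f) = 6 - 1*0 = 6 + 0 = 6)
A(c, U) = 19 + c (A(c, U) = c + (5 + 14) = c + 19 = 19 + c)
A((-238 + V(-14, 5)) + 90, -169) - 1*(-207080) = (19 + ((-238 + 6) + 90)) - 1*(-207080) = (19 + (-232 + 90)) + 207080 = (19 - 142) + 207080 = -123 + 207080 = 206957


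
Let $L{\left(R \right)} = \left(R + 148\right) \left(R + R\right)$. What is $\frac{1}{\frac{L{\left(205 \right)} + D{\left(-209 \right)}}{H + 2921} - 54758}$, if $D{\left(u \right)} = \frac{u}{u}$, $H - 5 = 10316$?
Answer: $- \frac{13242}{724960705} \approx -1.8266 \cdot 10^{-5}$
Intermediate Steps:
$H = 10321$ ($H = 5 + 10316 = 10321$)
$L{\left(R \right)} = 2 R \left(148 + R\right)$ ($L{\left(R \right)} = \left(148 + R\right) 2 R = 2 R \left(148 + R\right)$)
$D{\left(u \right)} = 1$
$\frac{1}{\frac{L{\left(205 \right)} + D{\left(-209 \right)}}{H + 2921} - 54758} = \frac{1}{\frac{2 \cdot 205 \left(148 + 205\right) + 1}{10321 + 2921} - 54758} = \frac{1}{\frac{2 \cdot 205 \cdot 353 + 1}{13242} - 54758} = \frac{1}{\left(144730 + 1\right) \frac{1}{13242} - 54758} = \frac{1}{144731 \cdot \frac{1}{13242} - 54758} = \frac{1}{\frac{144731}{13242} - 54758} = \frac{1}{- \frac{724960705}{13242}} = - \frac{13242}{724960705}$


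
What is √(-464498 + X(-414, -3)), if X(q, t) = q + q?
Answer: I*√465326 ≈ 682.15*I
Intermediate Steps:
X(q, t) = 2*q
√(-464498 + X(-414, -3)) = √(-464498 + 2*(-414)) = √(-464498 - 828) = √(-465326) = I*√465326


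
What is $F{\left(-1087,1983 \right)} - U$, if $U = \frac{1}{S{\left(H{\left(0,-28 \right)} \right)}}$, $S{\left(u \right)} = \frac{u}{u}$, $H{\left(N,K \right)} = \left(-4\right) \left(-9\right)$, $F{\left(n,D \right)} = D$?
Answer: $1982$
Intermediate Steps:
$H{\left(N,K \right)} = 36$
$S{\left(u \right)} = 1$
$U = 1$ ($U = 1^{-1} = 1$)
$F{\left(-1087,1983 \right)} - U = 1983 - 1 = 1982$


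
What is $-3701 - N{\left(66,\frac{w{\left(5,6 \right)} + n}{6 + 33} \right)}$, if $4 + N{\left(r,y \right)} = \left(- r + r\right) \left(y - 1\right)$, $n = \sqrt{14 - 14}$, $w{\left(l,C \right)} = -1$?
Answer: $-3697$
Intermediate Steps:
$n = 0$ ($n = \sqrt{0} = 0$)
$N{\left(r,y \right)} = -4$ ($N{\left(r,y \right)} = -4 + \left(- r + r\right) \left(y - 1\right) = -4 + 0 \left(-1 + y\right) = -4 + 0 = -4$)
$-3701 - N{\left(66,\frac{w{\left(5,6 \right)} + n}{6 + 33} \right)} = -3701 - -4 = -3701 + 4 = -3697$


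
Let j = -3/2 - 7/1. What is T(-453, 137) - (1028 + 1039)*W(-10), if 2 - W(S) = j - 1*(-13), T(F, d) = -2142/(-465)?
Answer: 1603353/310 ≈ 5172.1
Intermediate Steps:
j = -17/2 (j = -3*½ - 7*1 = -3/2 - 7 = -17/2 ≈ -8.5000)
T(F, d) = 714/155 (T(F, d) = -2142*(-1/465) = 714/155)
W(S) = -5/2 (W(S) = 2 - (-17/2 - 1*(-13)) = 2 - (-17/2 + 13) = 2 - 1*9/2 = 2 - 9/2 = -5/2)
T(-453, 137) - (1028 + 1039)*W(-10) = 714/155 - (1028 + 1039)*(-5)/2 = 714/155 - 2067*(-5)/2 = 714/155 - 1*(-10335/2) = 714/155 + 10335/2 = 1603353/310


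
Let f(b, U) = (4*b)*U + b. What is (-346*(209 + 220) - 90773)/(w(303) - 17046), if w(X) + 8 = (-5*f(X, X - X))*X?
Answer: 239207/476099 ≈ 0.50243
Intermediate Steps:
f(b, U) = b + 4*U*b (f(b, U) = 4*U*b + b = b + 4*U*b)
w(X) = -8 - 5*X**2 (w(X) = -8 + (-5*X*(1 + 4*(X - X)))*X = -8 + (-5*X*(1 + 4*0))*X = -8 + (-5*X*(1 + 0))*X = -8 + (-5*X)*X = -8 - 5*X**2)
(-346*(209 + 220) - 90773)/(w(303) - 17046) = (-346*(209 + 220) - 90773)/((-8 - 5*303**2) - 17046) = (-346*429 - 90773)/((-8 - 5*91809) - 17046) = (-148434 - 90773)/((-8 - 459045) - 17046) = -239207/(-459053 - 17046) = -239207/(-476099) = -239207*(-1/476099) = 239207/476099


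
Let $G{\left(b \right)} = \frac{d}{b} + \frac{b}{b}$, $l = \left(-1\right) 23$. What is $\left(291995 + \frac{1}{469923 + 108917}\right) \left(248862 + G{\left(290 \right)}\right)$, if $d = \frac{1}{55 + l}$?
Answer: $\frac{390339281392133146441}{5371635200} \approx 7.2667 \cdot 10^{10}$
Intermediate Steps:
$l = -23$
$d = \frac{1}{32}$ ($d = \frac{1}{55 - 23} = \frac{1}{32} \approx 0.03125$)
$G{\left(b \right)} = 1 + \frac{1}{32 b}$ ($G{\left(b \right)} = \frac{1}{32 b} + \frac{b}{b} = \frac{1}{32 b} + 1 = 1 + \frac{1}{32 b}$)
$\left(291995 + \frac{1}{469923 + 108917}\right) \left(248862 + G{\left(290 \right)}\right) = \left(291995 + \frac{1}{469923 + 108917}\right) \left(248862 + \frac{\frac{1}{32} + 290}{290}\right) = \left(291995 + \frac{1}{578840}\right) \left(248862 + \frac{1}{290} \cdot \frac{9281}{32}\right) = \left(291995 + \frac{1}{578840}\right) \left(248862 + \frac{9281}{9280}\right) = \frac{169018385801}{578840} \cdot \frac{2309448641}{9280} = \frac{390339281392133146441}{5371635200}$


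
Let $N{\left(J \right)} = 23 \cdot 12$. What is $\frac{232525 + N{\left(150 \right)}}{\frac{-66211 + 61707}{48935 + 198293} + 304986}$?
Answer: $\frac{14388731407}{18850268576} \approx 0.76332$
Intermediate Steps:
$N{\left(J \right)} = 276$
$\frac{232525 + N{\left(150 \right)}}{\frac{-66211 + 61707}{48935 + 198293} + 304986} = \frac{232525 + 276}{\frac{-66211 + 61707}{48935 + 198293} + 304986} = \frac{232801}{- \frac{4504}{247228} + 304986} = \frac{232801}{\left(-4504\right) \frac{1}{247228} + 304986} = \frac{232801}{- \frac{1126}{61807} + 304986} = \frac{232801}{\frac{18850268576}{61807}} = 232801 \cdot \frac{61807}{18850268576} = \frac{14388731407}{18850268576}$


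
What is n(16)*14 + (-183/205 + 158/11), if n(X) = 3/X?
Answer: 290371/18040 ≈ 16.096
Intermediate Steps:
n(16)*14 + (-183/205 + 158/11) = (3/16)*14 + (-183/205 + 158/11) = 21/8 + 30377/2255 = 290371/18040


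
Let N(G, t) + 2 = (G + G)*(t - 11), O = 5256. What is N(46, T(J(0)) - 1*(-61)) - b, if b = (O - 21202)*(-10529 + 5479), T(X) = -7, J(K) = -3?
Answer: -80523346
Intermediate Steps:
N(G, t) = -2 + 2*G*(-11 + t) (N(G, t) = -2 + (G + G)*(t - 11) = -2 + (2*G)*(-11 + t) = -2 + 2*G*(-11 + t))
b = 80527300 (b = (5256 - 21202)*(-10529 + 5479) = -15946*(-5050) = 80527300)
N(46, T(J(0)) - 1*(-61)) - b = (-2 - 22*46 + 2*46*(-7 - 1*(-61))) - 1*80527300 = (-2 - 1012 + 2*46*(-7 + 61)) - 80527300 = (-2 - 1012 + 2*46*54) - 80527300 = (-2 - 1012 + 4968) - 80527300 = 3954 - 80527300 = -80523346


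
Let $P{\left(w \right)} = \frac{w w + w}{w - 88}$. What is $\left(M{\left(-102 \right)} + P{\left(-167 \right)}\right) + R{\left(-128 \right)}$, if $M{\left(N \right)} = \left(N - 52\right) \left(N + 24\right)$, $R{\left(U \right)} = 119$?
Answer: $\frac{3065683}{255} \approx 12022.0$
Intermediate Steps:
$M{\left(N \right)} = \left(-52 + N\right) \left(24 + N\right)$
$P{\left(w \right)} = \frac{w + w^{2}}{-88 + w}$ ($P{\left(w \right)} = \frac{w^{2} + w}{-88 + w} = \frac{w + w^{2}}{-88 + w}$)
$\left(M{\left(-102 \right)} + P{\left(-167 \right)}\right) + R{\left(-128 \right)} = \left(\left(-1248 + \left(-102\right)^{2} - -2856\right) - \frac{167 \left(1 - 167\right)}{-88 - 167}\right) + 119 = \left(\left(-1248 + 10404 + 2856\right) - 167 \frac{1}{-255} \left(-166\right)\right) + 119 = \left(12012 - \left(- \frac{167}{255}\right) \left(-166\right)\right) + 119 = \left(12012 - \frac{27722}{255}\right) + 119 = \frac{3035338}{255} + 119 = \frac{3065683}{255}$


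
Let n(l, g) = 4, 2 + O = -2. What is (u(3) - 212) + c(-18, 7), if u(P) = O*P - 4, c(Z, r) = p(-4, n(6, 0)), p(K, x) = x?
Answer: -224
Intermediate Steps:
O = -4 (O = -2 - 2 = -4)
c(Z, r) = 4
u(P) = -4 - 4*P (u(P) = -4*P - 4 = -4 - 4*P)
(u(3) - 212) + c(-18, 7) = ((-4 - 4*3) - 212) + 4 = ((-4 - 12) - 212) + 4 = (-16 - 212) + 4 = -228 + 4 = -224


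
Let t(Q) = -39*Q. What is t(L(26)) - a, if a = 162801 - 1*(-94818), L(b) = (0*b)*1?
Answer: -257619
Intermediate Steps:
L(b) = 0 (L(b) = 0*1 = 0)
a = 257619 (a = 162801 + 94818 = 257619)
t(L(26)) - a = -39*0 - 1*257619 = 0 - 257619 = -257619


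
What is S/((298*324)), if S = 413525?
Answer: 413525/96552 ≈ 4.2829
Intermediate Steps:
S/((298*324)) = 413525/((298*324)) = 413525/96552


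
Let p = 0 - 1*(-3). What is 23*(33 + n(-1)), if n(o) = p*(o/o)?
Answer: 828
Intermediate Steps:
p = 3 (p = 0 + 3 = 3)
n(o) = 3 (n(o) = 3*(o/o) = 3*1 = 3)
23*(33 + n(-1)) = 23*(33 + 3) = 23*36 = 828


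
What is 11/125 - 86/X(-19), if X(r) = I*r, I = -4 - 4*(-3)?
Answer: 6211/9500 ≈ 0.65379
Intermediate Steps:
I = 8 (I = -4 + 12 = 8)
X(r) = 8*r
11/125 - 86/X(-19) = 11/125 - 86/(8*(-19)) = 11*(1/125) - 86/(-152) = 11/125 - 86*(-1/152) = 11/125 + 43/76 = 6211/9500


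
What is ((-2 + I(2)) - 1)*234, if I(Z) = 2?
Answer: -234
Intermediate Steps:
((-2 + I(2)) - 1)*234 = ((-2 + 2) - 1)*234 = (0 - 1)*234 = -1*234 = -234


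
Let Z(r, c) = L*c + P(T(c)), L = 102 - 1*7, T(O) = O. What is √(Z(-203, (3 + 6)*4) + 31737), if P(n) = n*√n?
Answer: √35373 ≈ 188.08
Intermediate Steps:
L = 95 (L = 102 - 7 = 95)
P(n) = n^(3/2)
Z(r, c) = c^(3/2) + 95*c (Z(r, c) = 95*c + c^(3/2) = c^(3/2) + 95*c)
√(Z(-203, (3 + 6)*4) + 31737) = √((((3 + 6)*4)^(3/2) + 95*((3 + 6)*4)) + 31737) = √(((9*4)^(3/2) + 95*(9*4)) + 31737) = √((36^(3/2) + 95*36) + 31737) = √((216 + 3420) + 31737) = √(3636 + 31737) = √35373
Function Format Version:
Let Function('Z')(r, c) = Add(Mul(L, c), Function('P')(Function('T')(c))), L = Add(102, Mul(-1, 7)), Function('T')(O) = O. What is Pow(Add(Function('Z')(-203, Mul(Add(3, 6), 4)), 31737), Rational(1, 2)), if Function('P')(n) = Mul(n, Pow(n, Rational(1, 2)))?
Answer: Pow(35373, Rational(1, 2)) ≈ 188.08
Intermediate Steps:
L = 95 (L = Add(102, -7) = 95)
Function('P')(n) = Pow(n, Rational(3, 2))
Function('Z')(r, c) = Add(Pow(c, Rational(3, 2)), Mul(95, c)) (Function('Z')(r, c) = Add(Mul(95, c), Pow(c, Rational(3, 2))) = Add(Pow(c, Rational(3, 2)), Mul(95, c)))
Pow(Add(Function('Z')(-203, Mul(Add(3, 6), 4)), 31737), Rational(1, 2)) = Pow(Add(Add(Pow(Mul(Add(3, 6), 4), Rational(3, 2)), Mul(95, Mul(Add(3, 6), 4))), 31737), Rational(1, 2)) = Pow(Add(Add(Pow(Mul(9, 4), Rational(3, 2)), Mul(95, Mul(9, 4))), 31737), Rational(1, 2)) = Pow(Add(Add(Pow(36, Rational(3, 2)), Mul(95, 36)), 31737), Rational(1, 2)) = Pow(Add(Add(216, 3420), 31737), Rational(1, 2)) = Pow(Add(3636, 31737), Rational(1, 2)) = Pow(35373, Rational(1, 2))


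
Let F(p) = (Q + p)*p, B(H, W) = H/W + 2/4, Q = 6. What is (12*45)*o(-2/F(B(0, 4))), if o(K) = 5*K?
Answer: -21600/13 ≈ -1661.5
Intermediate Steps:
B(H, W) = ½ + H/W (B(H, W) = H/W + 2*(¼) = H/W + ½ = ½ + H/W)
F(p) = p*(6 + p) (F(p) = (6 + p)*p = p*(6 + p))
(12*45)*o(-2/F(B(0, 4))) = (12*45)*(5*(-2*4/((0 + (½)*4)*(6 + (0 + (½)*4)/4)))) = 540*(5*(-2*4/((0 + 2)*(6 + (0 + 2)/4)))) = 540*(5*(-2*2/(6 + (¼)*2))) = 540*(5*(-2*2/(6 + ½))) = 540*(5*(-2/((½)*(13/2)))) = 540*(5*(-2/13/4)) = 540*(5*(-2*4/13)) = 540*(5*(-8/13)) = 540*(-40/13) = -21600/13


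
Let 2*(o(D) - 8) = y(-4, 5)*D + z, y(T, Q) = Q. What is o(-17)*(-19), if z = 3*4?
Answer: 1083/2 ≈ 541.50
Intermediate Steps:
z = 12
o(D) = 14 + 5*D/2 (o(D) = 8 + (5*D + 12)/2 = 8 + (12 + 5*D)/2 = 8 + (6 + 5*D/2) = 14 + 5*D/2)
o(-17)*(-19) = (14 + (5/2)*(-17))*(-19) = (14 - 85/2)*(-19) = -57/2*(-19) = 1083/2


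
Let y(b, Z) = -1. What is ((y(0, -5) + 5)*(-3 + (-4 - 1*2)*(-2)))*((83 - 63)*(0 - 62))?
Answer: -44640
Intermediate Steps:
((y(0, -5) + 5)*(-3 + (-4 - 1*2)*(-2)))*((83 - 63)*(0 - 62)) = ((-1 + 5)*(-3 + (-4 - 1*2)*(-2)))*((83 - 63)*(0 - 62)) = (4*(-3 + (-4 - 2)*(-2)))*(20*(-62)) = (4*(-3 - 6*(-2)))*(-1240) = (4*(-3 + 12))*(-1240) = (4*9)*(-1240) = 36*(-1240) = -44640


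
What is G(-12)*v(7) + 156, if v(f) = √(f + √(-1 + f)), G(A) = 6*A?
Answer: 156 - 72*√(7 + √6) ≈ -65.328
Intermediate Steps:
G(-12)*v(7) + 156 = (6*(-12))*√(7 + √(-1 + 7)) + 156 = -72*√(7 + √6) + 156 = 156 - 72*√(7 + √6)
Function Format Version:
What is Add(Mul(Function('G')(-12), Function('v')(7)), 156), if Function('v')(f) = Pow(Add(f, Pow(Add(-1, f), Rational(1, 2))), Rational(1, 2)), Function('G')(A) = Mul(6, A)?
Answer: Add(156, Mul(-72, Pow(Add(7, Pow(6, Rational(1, 2))), Rational(1, 2)))) ≈ -65.328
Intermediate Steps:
Add(Mul(Function('G')(-12), Function('v')(7)), 156) = Add(Mul(Mul(6, -12), Pow(Add(7, Pow(Add(-1, 7), Rational(1, 2))), Rational(1, 2))), 156) = Add(Mul(-72, Pow(Add(7, Pow(6, Rational(1, 2))), Rational(1, 2))), 156) = Add(156, Mul(-72, Pow(Add(7, Pow(6, Rational(1, 2))), Rational(1, 2))))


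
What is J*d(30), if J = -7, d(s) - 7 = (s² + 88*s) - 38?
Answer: -24563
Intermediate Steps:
d(s) = -31 + s² + 88*s (d(s) = 7 + ((s² + 88*s) - 38) = 7 + (-38 + s² + 88*s) = -31 + s² + 88*s)
J*d(30) = -7*(-31 + 30² + 88*30) = -7*(-31 + 900 + 2640) = -7*3509 = -24563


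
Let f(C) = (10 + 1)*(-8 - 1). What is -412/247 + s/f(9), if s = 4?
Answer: -41776/24453 ≈ -1.7084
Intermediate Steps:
f(C) = -99 (f(C) = 11*(-9) = -99)
-412/247 + s/f(9) = -412/247 + 4/(-99) = -412*1/247 + 4*(-1/99) = -412/247 - 4/99 = -41776/24453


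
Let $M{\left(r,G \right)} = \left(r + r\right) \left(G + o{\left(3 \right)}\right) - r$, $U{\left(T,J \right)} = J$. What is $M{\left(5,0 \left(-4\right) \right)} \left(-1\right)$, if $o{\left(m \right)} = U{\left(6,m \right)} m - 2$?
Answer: $-65$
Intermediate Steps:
$o{\left(m \right)} = -2 + m^{2}$ ($o{\left(m \right)} = m m - 2 = m^{2} - 2 = -2 + m^{2}$)
$M{\left(r,G \right)} = - r + 2 r \left(7 + G\right)$ ($M{\left(r,G \right)} = \left(r + r\right) \left(G - \left(2 - 3^{2}\right)\right) - r = 2 r \left(G + \left(-2 + 9\right)\right) - r = 2 r \left(G + 7\right) - r = 2 r \left(7 + G\right) - r = - r + 2 r \left(7 + G\right)$)
$M{\left(5,0 \left(-4\right) \right)} \left(-1\right) = 5 \left(13 + 2 \cdot 0 \left(-4\right)\right) \left(-1\right) = 5 \left(13 + 2 \cdot 0\right) \left(-1\right) = 5 \left(13 + 0\right) \left(-1\right) = 5 \cdot 13 \left(-1\right) = 65 \left(-1\right) = -65$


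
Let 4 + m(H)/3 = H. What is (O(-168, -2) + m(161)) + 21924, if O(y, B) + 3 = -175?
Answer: 22217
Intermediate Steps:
m(H) = -12 + 3*H
O(y, B) = -178 (O(y, B) = -3 - 175 = -178)
(O(-168, -2) + m(161)) + 21924 = (-178 + (-12 + 3*161)) + 21924 = (-178 + (-12 + 483)) + 21924 = (-178 + 471) + 21924 = 293 + 21924 = 22217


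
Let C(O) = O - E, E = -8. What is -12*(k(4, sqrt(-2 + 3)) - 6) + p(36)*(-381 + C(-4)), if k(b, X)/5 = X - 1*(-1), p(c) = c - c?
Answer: -48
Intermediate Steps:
C(O) = 8 + O (C(O) = O - 1*(-8) = O + 8 = 8 + O)
p(c) = 0
k(b, X) = 5 + 5*X (k(b, X) = 5*(X - 1*(-1)) = 5*(X + 1) = 5*(1 + X) = 5 + 5*X)
-12*(k(4, sqrt(-2 + 3)) - 6) + p(36)*(-381 + C(-4)) = -12*((5 + 5*sqrt(-2 + 3)) - 6) + 0*(-381 + (8 - 4)) = -12*((5 + 5*sqrt(1)) - 6) + 0*(-381 + 4) = -12*((5 + 5*1) - 6) + 0*(-377) = -12*((5 + 5) - 6) + 0 = -12*(10 - 6) + 0 = -12*4 + 0 = -48 + 0 = -48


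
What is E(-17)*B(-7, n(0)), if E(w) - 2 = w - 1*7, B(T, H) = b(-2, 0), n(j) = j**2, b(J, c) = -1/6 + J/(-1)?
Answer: -121/3 ≈ -40.333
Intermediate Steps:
b(J, c) = -1/6 - J (b(J, c) = -1*1/6 + J*(-1) = -1/6 - J)
B(T, H) = 11/6 (B(T, H) = -1/6 - 1*(-2) = -1/6 + 2 = 11/6)
E(w) = -5 + w (E(w) = 2 + (w - 1*7) = 2 + (w - 7) = 2 + (-7 + w) = -5 + w)
E(-17)*B(-7, n(0)) = (-5 - 17)*(11/6) = -22*11/6 = -121/3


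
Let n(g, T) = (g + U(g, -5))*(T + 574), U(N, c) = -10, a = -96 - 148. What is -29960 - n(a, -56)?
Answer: 101612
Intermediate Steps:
a = -244
n(g, T) = (-10 + g)*(574 + T) (n(g, T) = (g - 10)*(T + 574) = (-10 + g)*(574 + T))
-29960 - n(a, -56) = -29960 - (-5740 - 10*(-56) + 574*(-244) - 56*(-244)) = -29960 - (-5740 + 560 - 140056 + 13664) = -29960 - 1*(-131572) = -29960 + 131572 = 101612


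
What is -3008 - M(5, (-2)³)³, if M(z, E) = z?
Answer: -3133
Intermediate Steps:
-3008 - M(5, (-2)³)³ = -3008 - 1*5³ = -3008 - 1*125 = -3008 - 125 = -3133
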